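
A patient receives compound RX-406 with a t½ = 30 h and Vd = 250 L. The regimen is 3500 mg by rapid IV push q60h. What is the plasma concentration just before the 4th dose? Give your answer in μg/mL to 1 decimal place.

f = (1/2)^(τ/t½) = (1/2)^(60/30) ≈ 0.2500.
C₀ = D/Vd = 3500/250 ≈ 14.000 μg/mL.
Before the 4th dose, 3 doses have been given. Superposition: Cmin = C₀·(f + f² + … + f^3).
≈ 14.000 × (0.2500 + 0.0625 + 0.0156) ≈ 14.000 × 0.3281 ≈ 4.593 μg/mL.

4.6 μg/mL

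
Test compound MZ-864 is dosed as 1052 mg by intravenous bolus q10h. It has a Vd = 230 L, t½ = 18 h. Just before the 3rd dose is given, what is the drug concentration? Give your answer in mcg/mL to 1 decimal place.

f = (1/2)^(τ/t½) = (1/2)^(10/18) ≈ 0.6804.
C₀ = D/Vd = 1052/230 ≈ 4.574 mcg/mL.
Before the 3rd dose, 2 doses have been given. Superposition: Cmin = C₀·(f + f²).
≈ 4.574 × (0.6804 + 0.4629) ≈ 4.574 × 1.1433 ≈ 5.229 mcg/mL.

5.2 mcg/mL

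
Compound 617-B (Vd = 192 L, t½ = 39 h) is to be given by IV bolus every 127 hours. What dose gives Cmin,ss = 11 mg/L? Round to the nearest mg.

18070 mg

τ/t½ = 127/39 ≈ 3.2564, so f = (1/2)^(127/39) ≈ 0.104646.
Cmin,ss = (D/Vd)·f/(1−f), so D = Cmin,ss·Vd·(1−f)/f.
D = 11 × 192 × (1−f)/f ≈ 11 × 192 × 8.55603 ≈ 18070.34 mg.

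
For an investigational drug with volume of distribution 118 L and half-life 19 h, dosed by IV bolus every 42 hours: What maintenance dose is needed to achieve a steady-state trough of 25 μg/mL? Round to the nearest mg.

10704 mg

τ/t½ = 42/19 ≈ 2.2105, so f = (1/2)^(42/19) ≈ 0.216055.
Cmin,ss = (D/Vd)·f/(1−f), so D = Cmin,ss·Vd·(1−f)/f.
D = 25 × 118 × (1−f)/f ≈ 25 × 118 × 3.62845 ≈ 10703.93 mg.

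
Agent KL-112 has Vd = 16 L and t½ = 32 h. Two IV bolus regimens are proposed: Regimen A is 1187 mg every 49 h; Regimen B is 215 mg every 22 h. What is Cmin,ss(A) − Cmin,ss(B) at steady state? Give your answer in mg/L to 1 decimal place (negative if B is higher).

17.2 mg/L

Regimen A: f = (1/2)^(49/32) ≈ 0.3460; Cmin,ss = (1187/16)·f/(1−f) ≈ 39.249 mg/L.
Regimen B: f = (1/2)^(22/32) ≈ 0.6209; Cmin,ss = (215/16)·f/(1−f) ≈ 22.008 mg/L.
Difference ≈ 39.249 − 22.008 ≈ 17.241 mg/L.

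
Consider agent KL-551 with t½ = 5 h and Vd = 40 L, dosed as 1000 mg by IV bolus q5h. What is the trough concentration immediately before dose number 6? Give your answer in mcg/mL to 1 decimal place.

24.2 mcg/mL

f = (1/2)^(τ/t½) = (1/2)^(5/5) ≈ 0.5000.
C₀ = D/Vd = 1000/40 ≈ 25.000 mcg/mL.
Before the 6th dose, 5 doses have been given. Superposition: Cmin = C₀·(f + f² + … + f^5).
≈ 25.000 × (0.5000 + 0.2500 + 0.1250 + 0.0625 + 0.0313) ≈ 25.000 × 0.9688 ≈ 24.220 mcg/mL.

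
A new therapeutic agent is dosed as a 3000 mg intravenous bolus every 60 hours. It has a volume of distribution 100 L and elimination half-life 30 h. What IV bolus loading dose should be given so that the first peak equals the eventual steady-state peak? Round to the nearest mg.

4000 mg

f = (1/2)^(60/30) ≈ 0.250000; accumulation ratio R = 1/(1−f) ≈ 1.33333.
Loading dose to hit Cmax,ss on first dose: D_load = D_maint·R ≈ 3000 × 1.33333 ≈ 3999.99 mg.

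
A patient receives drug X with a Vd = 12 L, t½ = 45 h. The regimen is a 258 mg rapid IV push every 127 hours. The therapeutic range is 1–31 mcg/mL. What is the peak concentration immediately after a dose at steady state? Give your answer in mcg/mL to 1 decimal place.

25.0 mcg/mL

Over one 127-h interval, 127/45 ≈ 2.8222 half-lives elapse, leaving f ≈ 0.1414 of each dose.
Accumulation ratio R = 1/(1 − f) ≈ 1/0.8586 ≈ 1.1647.
Each bolus raises the concentration by D/Vd = 258/12 ≈ 21.500 mcg/mL.
Steady-state peak Cmax,ss = C₀·R ≈ 21.500 × 1.1647 ≈ 25.041 mcg/mL.
Peak 25.0 mcg/mL vs MTC 31 mcg/mL: below toxic threshold.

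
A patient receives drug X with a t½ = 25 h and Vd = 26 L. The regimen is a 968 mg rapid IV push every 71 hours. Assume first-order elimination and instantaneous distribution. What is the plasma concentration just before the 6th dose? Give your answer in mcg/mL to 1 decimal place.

f = (1/2)^(τ/t½) = (1/2)^(71/25) ≈ 0.1397.
C₀ = D/Vd = 968/26 ≈ 37.231 mcg/mL.
Before the 6th dose, 5 doses have been given. Superposition: Cmin = C₀·(f + f² + … + f^5).
≈ 37.231 × (0.1397 + 0.0195 + 0.0027 + 0.0004 + 0.0001) ≈ 37.231 × 0.1624 ≈ 6.046 mcg/mL.

6.0 mcg/mL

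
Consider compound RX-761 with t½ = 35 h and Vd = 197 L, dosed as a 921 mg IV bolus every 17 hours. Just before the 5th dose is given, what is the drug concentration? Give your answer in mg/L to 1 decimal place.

f = (1/2)^(τ/t½) = (1/2)^(17/35) ≈ 0.7141.
C₀ = D/Vd = 921/197 ≈ 4.675 mg/L.
Before the 5th dose, 4 doses have been given. Superposition: Cmin = C₀·(f + f² + … + f^4).
≈ 4.675 × (0.7141 + 0.5099 + 0.3641 + 0.2600) ≈ 4.675 × 1.8481 ≈ 8.640 mg/L.

8.6 mg/L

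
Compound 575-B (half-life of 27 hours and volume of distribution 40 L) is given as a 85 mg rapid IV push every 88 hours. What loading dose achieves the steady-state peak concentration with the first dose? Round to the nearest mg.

f = (1/2)^(88/27) ≈ 0.104440; accumulation ratio R = 1/(1−f) ≈ 1.11662.
Loading dose to hit Cmax,ss on first dose: D_load = D_maint·R ≈ 85 × 1.11662 ≈ 94.91 mg.

95 mg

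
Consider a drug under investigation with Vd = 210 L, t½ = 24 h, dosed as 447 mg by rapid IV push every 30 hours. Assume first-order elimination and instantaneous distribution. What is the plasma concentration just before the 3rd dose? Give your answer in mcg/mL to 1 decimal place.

1.3 mcg/mL

f = (1/2)^(τ/t½) = (1/2)^(30/24) ≈ 0.4204.
C₀ = D/Vd = 447/210 ≈ 2.129 mcg/mL.
Before the 3rd dose, 2 doses have been given. Superposition: Cmin = C₀·(f + f²).
≈ 2.129 × (0.4204 + 0.1767) ≈ 2.129 × 0.5971 ≈ 1.271 mcg/mL.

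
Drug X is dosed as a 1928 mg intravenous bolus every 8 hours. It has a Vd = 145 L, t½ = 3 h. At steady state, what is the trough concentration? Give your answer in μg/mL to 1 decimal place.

τ/t½ = 8/3 ≈ 2.6667, so fraction remaining f = (1/2)^(8/3) ≈ 0.1575.
Single-dose peak C₀ = D/Vd = 1928/145 ≈ 13.297 μg/mL.
Steady-state trough Cmin,ss = C₀·f/(1−f) ≈ 13.297 × 0.1575/0.8425 ≈ 2.486 μg/mL.

2.5 μg/mL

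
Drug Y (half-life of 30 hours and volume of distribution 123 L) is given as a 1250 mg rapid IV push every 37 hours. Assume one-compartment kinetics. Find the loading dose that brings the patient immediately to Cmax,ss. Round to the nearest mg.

f = (1/2)^(37/30) ≈ 0.425334; accumulation ratio R = 1/(1−f) ≈ 1.74014.
Loading dose to hit Cmax,ss on first dose: D_load = D_maint·R ≈ 1250 × 1.74014 ≈ 2175.18 mg.

2175 mg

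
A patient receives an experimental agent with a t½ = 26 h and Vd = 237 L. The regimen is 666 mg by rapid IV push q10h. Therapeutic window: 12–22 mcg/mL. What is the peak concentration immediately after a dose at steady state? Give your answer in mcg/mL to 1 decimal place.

12.0 mcg/mL

k = ln2/t½ = ln2/26 ≈ 0.026660 h⁻¹; fraction remaining f = e^(−kτ) = e^(−0.026660×10) ≈ 0.7660.
At steady state, accumulation factor R = 1/(1 − e^(−kτ)) ≈ 4.2735.
Each bolus raises the concentration by D/Vd = 666/237 ≈ 2.810 mcg/mL.
Steady-state peak Cmax,ss = C₀·R ≈ 2.810 × 4.2735 ≈ 12.009 mcg/mL.
Peak 12.0 mcg/mL vs MTC 22 mcg/mL: below toxic threshold.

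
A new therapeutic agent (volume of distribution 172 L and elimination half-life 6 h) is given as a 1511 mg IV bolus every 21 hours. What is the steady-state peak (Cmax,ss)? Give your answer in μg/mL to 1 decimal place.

Over one 21-h interval, 21/6 ≈ 3.5 half-lives elapse, leaving f ≈ 0.0884 of each dose.
At steady state, accumulation factor R = 1/(1 − e^(−kτ)) ≈ 1.0970.
Each bolus raises the concentration by D/Vd = 1511/172 ≈ 8.785 μg/mL.
Steady-state peak Cmax,ss = C₀·R ≈ 8.785 × 1.0970 ≈ 9.637 μg/mL.

9.6 μg/mL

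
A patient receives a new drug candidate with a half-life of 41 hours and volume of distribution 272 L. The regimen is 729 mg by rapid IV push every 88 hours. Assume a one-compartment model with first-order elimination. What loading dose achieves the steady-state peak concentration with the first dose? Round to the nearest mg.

f = (1/2)^(88/41) ≈ 0.225885; accumulation ratio R = 1/(1−f) ≈ 1.29180.
Loading dose to hit Cmax,ss on first dose: D_load = D_maint·R ≈ 729 × 1.29180 ≈ 941.72 mg.

942 mg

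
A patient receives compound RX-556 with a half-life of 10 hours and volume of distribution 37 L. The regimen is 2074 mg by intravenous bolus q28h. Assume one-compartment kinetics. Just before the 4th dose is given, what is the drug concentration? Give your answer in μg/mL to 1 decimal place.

9.4 μg/mL

f = (1/2)^(τ/t½) = (1/2)^(28/10) ≈ 0.1436.
C₀ = D/Vd = 2074/37 ≈ 56.054 μg/mL.
Before the 4th dose, 3 doses have been given. Superposition: Cmin = C₀·(f + f² + … + f^3).
≈ 56.054 × (0.1436 + 0.0206 + 0.0030) ≈ 56.054 × 0.1672 ≈ 9.372 μg/mL.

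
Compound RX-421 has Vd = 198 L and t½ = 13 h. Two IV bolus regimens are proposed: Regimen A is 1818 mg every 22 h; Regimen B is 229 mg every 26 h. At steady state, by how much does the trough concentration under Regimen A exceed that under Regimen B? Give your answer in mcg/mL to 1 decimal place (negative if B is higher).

Regimen A: f = (1/2)^(22/13) ≈ 0.3094; Cmin,ss = (1818/198)·f/(1−f) ≈ 4.114 mcg/mL.
Regimen B: f = (1/2)^(26/13) ≈ 0.2500; Cmin,ss = (229/198)·f/(1−f) ≈ 0.386 mcg/mL.
Difference ≈ 4.114 − 0.386 ≈ 3.728 mcg/mL.

3.7 mcg/mL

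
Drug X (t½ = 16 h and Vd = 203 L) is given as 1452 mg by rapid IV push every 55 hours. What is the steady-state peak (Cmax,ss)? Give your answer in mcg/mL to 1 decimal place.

7.9 mcg/mL

Over one 55-h interval, 55/16 ≈ 3.4375 half-lives elapse, leaving f ≈ 0.0923 of each dose.
Accumulation ratio R = 1/(1 − f) ≈ 1/0.9077 ≈ 1.1017.
Single-dose peak C₀ = D/Vd = 1452/203 ≈ 7.153 mcg/mL.
Cmax,ss = C₀/(1 − f) ≈ 7.153/0.9077 ≈ 7.880 mcg/mL.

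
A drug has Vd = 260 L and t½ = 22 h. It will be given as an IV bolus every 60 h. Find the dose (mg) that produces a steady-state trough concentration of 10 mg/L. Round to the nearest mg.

14617 mg

τ/t½ = 60/22 ≈ 2.7273, so f = (1/2)^(60/22) ≈ 0.151011.
Cmin,ss = (D/Vd)·f/(1−f), so D = Cmin,ss·Vd·(1−f)/f.
D = 10 × 260 × (1−f)/f ≈ 10 × 260 × 5.62203 ≈ 14617.28 mg.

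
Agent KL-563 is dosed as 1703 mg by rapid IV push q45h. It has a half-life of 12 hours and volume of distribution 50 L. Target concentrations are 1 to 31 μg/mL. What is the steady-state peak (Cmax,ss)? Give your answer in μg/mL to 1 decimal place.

36.8 μg/mL

τ/t½ = 45/12 ≈ 3.75, so fraction remaining f = (1/2)^(45/12) ≈ 0.0743.
At steady state, accumulation factor R = 1/(1 − e^(−kτ)) ≈ 1.0803.
Single-dose peak C₀ = D/Vd = 1703/50 ≈ 34.060 μg/mL.
Steady-state peak Cmax,ss = C₀·R ≈ 34.060 × 1.0803 ≈ 36.795 μg/mL.
Peak 36.8 μg/mL vs MTC 31 μg/mL: exceeds toxic threshold.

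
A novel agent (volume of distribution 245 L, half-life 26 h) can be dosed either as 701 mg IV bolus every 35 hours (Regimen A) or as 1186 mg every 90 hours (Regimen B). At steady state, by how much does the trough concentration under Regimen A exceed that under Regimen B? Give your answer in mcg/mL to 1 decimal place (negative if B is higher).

1.4 mcg/mL

Regimen A: f = (1/2)^(35/26) ≈ 0.3933; Cmin,ss = (701/245)·f/(1−f) ≈ 1.855 mcg/mL.
Regimen B: f = (1/2)^(90/26) ≈ 0.0908; Cmin,ss = (1186/245)·f/(1−f) ≈ 0.483 mcg/mL.
Difference ≈ 1.855 − 0.483 ≈ 1.372 mcg/mL.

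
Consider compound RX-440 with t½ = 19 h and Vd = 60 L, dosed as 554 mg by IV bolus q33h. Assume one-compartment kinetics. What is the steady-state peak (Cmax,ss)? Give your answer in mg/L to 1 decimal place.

13.2 mg/L

Over one 33-h interval, 33/19 ≈ 1.7368 half-lives elapse, leaving f ≈ 0.3000 of each dose.
At steady state, accumulation factor R = 1/(1 − e^(−kτ)) ≈ 1.4286.
Single-dose peak C₀ = D/Vd = 554/60 ≈ 9.233 mg/L.
Steady-state peak Cmax,ss = C₀·R ≈ 9.233 × 1.4286 ≈ 13.190 mg/L.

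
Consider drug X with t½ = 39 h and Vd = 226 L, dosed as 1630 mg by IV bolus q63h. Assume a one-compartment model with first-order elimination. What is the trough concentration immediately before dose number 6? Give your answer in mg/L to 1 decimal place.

3.5 mg/L

f = (1/2)^(τ/t½) = (1/2)^(63/39) ≈ 0.3264.
C₀ = D/Vd = 1630/226 ≈ 7.212 mg/L.
Before the 6th dose, 5 doses have been given. Superposition: Cmin = C₀·(f + f² + … + f^5).
≈ 7.212 × (0.3264 + 0.1065 + 0.0348 + 0.0114 + 0.0037) ≈ 7.212 × 0.4828 ≈ 3.482 mg/L.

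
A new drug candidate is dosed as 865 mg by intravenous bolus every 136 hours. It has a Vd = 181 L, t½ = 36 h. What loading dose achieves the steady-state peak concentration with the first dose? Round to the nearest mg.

933 mg

f = (1/2)^(136/36) ≈ 0.072908; accumulation ratio R = 1/(1−f) ≈ 1.07864.
Loading dose to hit Cmax,ss on first dose: D_load = D_maint·R ≈ 865 × 1.07864 ≈ 933.02 mg.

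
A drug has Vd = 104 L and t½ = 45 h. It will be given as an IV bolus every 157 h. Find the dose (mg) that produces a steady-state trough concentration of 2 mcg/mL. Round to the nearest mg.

2127 mg

τ/t½ = 157/45 ≈ 3.4889, so f = (1/2)^(157/45) ≈ 0.089072.
Cmin,ss = (D/Vd)·f/(1−f), so D = Cmin,ss·Vd·(1−f)/f.
D = 2 × 104 × (1−f)/f ≈ 2 × 104 × 10.22687 ≈ 2127.19 mg.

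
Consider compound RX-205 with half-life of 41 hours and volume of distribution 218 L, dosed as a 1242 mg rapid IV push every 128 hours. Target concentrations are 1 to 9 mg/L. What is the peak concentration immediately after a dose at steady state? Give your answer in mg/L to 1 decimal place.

6.4 mg/L

k = ln2/t½ = ln2/41 ≈ 0.016906 h⁻¹; fraction remaining f = e^(−kτ) = e^(−0.016906×128) ≈ 0.1149.
At steady state, accumulation factor R = 1/(1 − e^(−kτ)) ≈ 1.1298.
Single-dose peak C₀ = D/Vd = 1242/218 ≈ 5.697 mg/L.
Steady-state peak Cmax,ss = C₀·R ≈ 5.697 × 1.1298 ≈ 6.436 mg/L.
Peak 6.4 mg/L vs MTC 9 mg/L: below toxic threshold.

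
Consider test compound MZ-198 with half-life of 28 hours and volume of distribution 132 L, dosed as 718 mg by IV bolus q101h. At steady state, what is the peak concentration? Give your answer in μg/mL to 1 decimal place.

5.9 μg/mL

Over one 101-h interval, 101/28 ≈ 3.6071 half-lives elapse, leaving f ≈ 0.0821 of each dose.
At steady state, accumulation factor R = 1/(1 − e^(−kτ)) ≈ 1.0894.
Each bolus raises the concentration by D/Vd = 718/132 ≈ 5.439 μg/mL.
Steady-state peak Cmax,ss = C₀·R ≈ 5.439 × 1.0894 ≈ 5.925 μg/mL.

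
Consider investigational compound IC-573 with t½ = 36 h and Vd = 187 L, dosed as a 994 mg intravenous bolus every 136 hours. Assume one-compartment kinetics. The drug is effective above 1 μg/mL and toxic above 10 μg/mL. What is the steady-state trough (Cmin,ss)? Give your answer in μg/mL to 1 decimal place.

0.4 μg/mL

τ/t½ = 136/36 ≈ 3.7778, so fraction remaining f = (1/2)^(136/36) ≈ 0.0729.
Each bolus raises the concentration by D/Vd = 994/187 ≈ 5.316 μg/mL.
Steady-state trough Cmin,ss = C₀·f/(1−f) ≈ 5.316 × 0.0729/0.9271 ≈ 0.418 μg/mL.
Trough 0.4 μg/mL vs MEC 1 μg/mL: subtherapeutic.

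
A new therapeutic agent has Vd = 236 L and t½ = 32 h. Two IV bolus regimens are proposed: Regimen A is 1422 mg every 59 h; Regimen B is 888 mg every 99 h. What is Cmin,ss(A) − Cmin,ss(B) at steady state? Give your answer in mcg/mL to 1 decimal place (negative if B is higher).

Regimen A: f = (1/2)^(59/32) ≈ 0.2786; Cmin,ss = (1422/236)·f/(1−f) ≈ 2.327 mcg/mL.
Regimen B: f = (1/2)^(99/32) ≈ 0.1171; Cmin,ss = (888/236)·f/(1−f) ≈ 0.499 mcg/mL.
Difference ≈ 2.327 − 0.499 ≈ 1.828 mcg/mL.

1.8 mcg/mL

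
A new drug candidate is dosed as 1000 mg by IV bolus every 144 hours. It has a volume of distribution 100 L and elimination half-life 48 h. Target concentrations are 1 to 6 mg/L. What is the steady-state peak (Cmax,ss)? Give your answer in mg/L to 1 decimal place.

τ = 144 h = 3 half-lives, so f = (1/2)^3 = 0.125.
At steady state, R = 1/(1 − 0.125) = 8/7.
Single-dose peak C₀ = D/Vd = 1000/100 = 10 mg/L.
Steady-state peak Cmax,ss = C₀·R = 10 × 8/7 ≈ 11.429 mg/L.
Peak 11.4 mg/L vs MTC 6 mg/L: exceeds toxic threshold.

11.4 mg/L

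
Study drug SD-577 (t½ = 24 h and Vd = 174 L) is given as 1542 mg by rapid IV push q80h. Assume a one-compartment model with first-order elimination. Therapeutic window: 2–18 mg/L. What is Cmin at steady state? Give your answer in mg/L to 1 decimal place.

τ/t½ = 80/24 ≈ 3.3333, so fraction remaining f = (1/2)^(80/24) ≈ 0.0992.
At steady state, accumulation factor R = 1/(1 − e^(−kτ)) ≈ 1.1101.
Single-dose peak C₀ = D/Vd = 1542/174 ≈ 8.862 mg/L.
Cmax,ss = C₀/(1 − f) ≈ 8.862/0.9008 ≈ 9.838 mg/L.
Steady-state trough Cmin,ss = Cmax,ss·f ≈ 9.838 × 0.0992 ≈ 0.976 mg/L.
Trough 1.0 mg/L vs MEC 2 mg/L: subtherapeutic.

1.0 mg/L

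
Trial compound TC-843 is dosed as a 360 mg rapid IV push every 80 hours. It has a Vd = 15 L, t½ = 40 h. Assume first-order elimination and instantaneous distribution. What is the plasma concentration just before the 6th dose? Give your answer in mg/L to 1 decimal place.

8.0 mg/L

f = (1/2)^(τ/t½) = (1/2)^(80/40) ≈ 0.2500.
C₀ = D/Vd = 360/15 ≈ 24.000 mg/L.
Before the 6th dose, 5 doses have been given. Superposition: Cmin = C₀·(f + f² + … + f^5).
≈ 24.000 × (0.2500 + 0.0625 + 0.0156 + 0.0039 + 0.0010) ≈ 24.000 × 0.3330 ≈ 7.992 mg/L.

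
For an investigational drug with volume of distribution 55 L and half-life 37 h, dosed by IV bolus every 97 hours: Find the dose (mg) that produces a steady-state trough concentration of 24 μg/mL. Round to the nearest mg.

τ/t½ = 97/37 ≈ 2.6216, so f = (1/2)^(97/37) ≈ 0.162485.
Cmin,ss = (D/Vd)·f/(1−f), so D = Cmin,ss·Vd·(1−f)/f.
D = 24 × 55 × (1−f)/f ≈ 24 × 55 × 5.15441 ≈ 6803.82 mg.

6804 mg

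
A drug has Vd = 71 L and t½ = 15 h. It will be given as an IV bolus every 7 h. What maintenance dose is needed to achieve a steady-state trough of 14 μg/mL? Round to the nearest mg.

380 mg

τ/t½ = 7/15 ≈ 0.46667, so f = (1/2)^(7/15) ≈ 0.723635.
Cmin,ss = (D/Vd)·f/(1−f), so D = Cmin,ss·Vd·(1−f)/f.
D = 14 × 71 × (1−f)/f ≈ 14 × 71 × 0.38191 ≈ 379.62 mg.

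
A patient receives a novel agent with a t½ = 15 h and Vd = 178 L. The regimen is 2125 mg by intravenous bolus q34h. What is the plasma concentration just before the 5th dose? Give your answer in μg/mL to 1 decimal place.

3.1 μg/mL

f = (1/2)^(τ/t½) = (1/2)^(34/15) ≈ 0.2078.
C₀ = D/Vd = 2125/178 ≈ 11.938 μg/mL.
Before the 5th dose, 4 doses have been given. Superposition: Cmin = C₀·(f + f² + … + f^4).
≈ 11.938 × (0.2078 + 0.0432 + 0.0090 + 0.0019) ≈ 11.938 × 0.2619 ≈ 3.127 μg/mL.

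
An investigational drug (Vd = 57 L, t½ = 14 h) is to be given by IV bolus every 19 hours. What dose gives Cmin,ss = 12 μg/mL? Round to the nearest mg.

1068 mg

τ/t½ = 19/14 ≈ 1.3571, so f = (1/2)^(19/14) ≈ 0.390355.
Cmin,ss = (D/Vd)·f/(1−f), so D = Cmin,ss·Vd·(1−f)/f.
D = 12 × 57 × (1−f)/f ≈ 12 × 57 × 1.56177 ≈ 1068.25 mg.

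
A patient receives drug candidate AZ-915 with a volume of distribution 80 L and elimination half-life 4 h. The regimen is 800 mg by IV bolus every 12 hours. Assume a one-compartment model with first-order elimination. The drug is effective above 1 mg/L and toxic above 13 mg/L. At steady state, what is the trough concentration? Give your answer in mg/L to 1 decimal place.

The dosing interval is 3 half-lives, so f = 2^(−3) = 0.125.
At steady state, R = 1/(1 − 0.125) = 8/7.
Single-dose peak C₀ = D/Vd = 800/80 = 10 mg/L.
Steady-state peak Cmax,ss = C₀·R = 10 × 8/7 ≈ 11.429 mg/L.
Steady-state trough Cmin,ss = Cmax,ss·f ≈ 11.429 × 0.125 ≈ 1.429 mg/L.
Trough 1.4 mg/L vs MEC 1 mg/L: adequate.

1.4 mg/L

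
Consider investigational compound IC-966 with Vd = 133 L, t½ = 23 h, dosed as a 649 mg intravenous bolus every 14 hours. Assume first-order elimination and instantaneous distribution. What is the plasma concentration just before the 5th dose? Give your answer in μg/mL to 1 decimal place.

7.6 μg/mL

f = (1/2)^(τ/t½) = (1/2)^(14/23) ≈ 0.6558.
C₀ = D/Vd = 649/133 ≈ 4.880 μg/mL.
Before the 5th dose, 4 doses have been given. Superposition: Cmin = C₀·(f + f² + … + f^4).
≈ 4.880 × (0.6558 + 0.4301 + 0.2820 + 0.1850) ≈ 4.880 × 1.5529 ≈ 7.578 μg/mL.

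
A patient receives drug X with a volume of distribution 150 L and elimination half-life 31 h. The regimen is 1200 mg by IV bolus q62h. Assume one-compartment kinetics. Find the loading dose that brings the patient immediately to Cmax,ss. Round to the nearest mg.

f = (1/2)^(62/31) ≈ 0.250000; accumulation ratio R = 1/(1−f) ≈ 1.33333.
Loading dose to hit Cmax,ss on first dose: D_load = D_maint·R ≈ 1200 × 1.33333 ≈ 1600.00 mg.

1600 mg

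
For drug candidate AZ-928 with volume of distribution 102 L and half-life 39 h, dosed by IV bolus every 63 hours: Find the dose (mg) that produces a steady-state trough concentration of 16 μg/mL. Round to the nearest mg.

τ/t½ = 63/39 ≈ 1.6154, so f = (1/2)^(63/39) ≈ 0.326378.
Cmin,ss = (D/Vd)·f/(1−f), so D = Cmin,ss·Vd·(1−f)/f.
D = 16 × 102 × (1−f)/f ≈ 16 × 102 × 2.06393 ≈ 3368.33 mg.

3368 mg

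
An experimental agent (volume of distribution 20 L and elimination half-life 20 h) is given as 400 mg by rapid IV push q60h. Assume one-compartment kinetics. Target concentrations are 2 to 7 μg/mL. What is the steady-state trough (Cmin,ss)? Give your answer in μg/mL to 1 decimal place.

2.9 μg/mL

The dosing interval is 3 half-lives, so f = 2^(−3) = 0.125.
At steady state, R = 1/(1 − 0.125) = 8/7.
Single-dose peak C₀ = D/Vd = 400/20 = 20 μg/mL.
Steady-state peak Cmax,ss = C₀·R = 20 × 8/7 ≈ 22.857 μg/mL.
Steady-state trough Cmin,ss = Cmax,ss·f ≈ 22.857 × 0.125 ≈ 2.857 μg/mL.
Trough 2.9 μg/mL vs MEC 2 μg/mL: adequate.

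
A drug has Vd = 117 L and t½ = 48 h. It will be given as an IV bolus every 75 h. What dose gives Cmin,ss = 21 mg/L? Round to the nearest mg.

τ/t½ = 75/48 ≈ 1.5625, so f = (1/2)^(75/48) ≈ 0.338564.
Cmin,ss = (D/Vd)·f/(1−f), so D = Cmin,ss·Vd·(1−f)/f.
D = 21 × 117 × (1−f)/f ≈ 21 × 117 × 1.95365 ≈ 4800.12 mg.

4800 mg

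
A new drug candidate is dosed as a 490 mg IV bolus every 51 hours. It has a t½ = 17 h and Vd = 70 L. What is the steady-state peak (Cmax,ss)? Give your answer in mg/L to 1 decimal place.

8.0 mg/L

The dosing interval is 3 half-lives, so f = 2^(−3) = 0.125.
At steady state, R = 1/(1 − 0.125) = 8/7.
Single-dose peak C₀ = D/Vd = 490/70 = 7 mg/L.
Steady-state peak Cmax,ss = C₀·R = 7 × 8/7 ≈ 8.000 mg/L.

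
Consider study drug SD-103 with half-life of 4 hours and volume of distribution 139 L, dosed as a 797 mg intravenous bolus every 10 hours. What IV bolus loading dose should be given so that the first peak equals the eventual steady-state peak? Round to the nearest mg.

f = (1/2)^(10/4) ≈ 0.176777; accumulation ratio R = 1/(1−f) ≈ 1.21474.
Loading dose to hit Cmax,ss on first dose: D_load = D_maint·R ≈ 797 × 1.21474 ≈ 968.15 mg.

968 mg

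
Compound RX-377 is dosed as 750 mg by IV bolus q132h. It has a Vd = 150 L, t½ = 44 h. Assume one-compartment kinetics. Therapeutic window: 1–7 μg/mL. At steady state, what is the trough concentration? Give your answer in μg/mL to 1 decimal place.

0.7 μg/mL

The dosing interval is 3 half-lives, so f = 2^(−3) = 0.125.
Accumulation ratio R = 1/(1 − f) = 1/0.875 = 8/7.
Single-dose peak C₀ = D/Vd = 750/150 = 5 μg/mL.
Steady-state peak Cmax,ss = C₀·R = 5 × 8/7 ≈ 5.714 μg/mL.
Steady-state trough Cmin,ss = Cmax,ss·f ≈ 5.714 × 0.125 ≈ 0.714 μg/mL.
Trough 0.7 μg/mL vs MEC 1 μg/mL: subtherapeutic.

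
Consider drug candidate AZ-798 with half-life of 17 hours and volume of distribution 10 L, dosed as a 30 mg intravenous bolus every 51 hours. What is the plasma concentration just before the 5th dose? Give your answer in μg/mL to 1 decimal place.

f = (1/2)^(τ/t½) = (1/2)^(51/17) ≈ 0.1250.
C₀ = D/Vd = 30/10 ≈ 3.000 μg/mL.
Before the 5th dose, 4 doses have been given. Superposition: Cmin = C₀·(f + f² + … + f^4).
≈ 3.000 × (0.1250 + 0.0156 + 0.0020 + 0.0002) ≈ 3.000 × 0.1428 ≈ 0.428 μg/mL.

0.4 μg/mL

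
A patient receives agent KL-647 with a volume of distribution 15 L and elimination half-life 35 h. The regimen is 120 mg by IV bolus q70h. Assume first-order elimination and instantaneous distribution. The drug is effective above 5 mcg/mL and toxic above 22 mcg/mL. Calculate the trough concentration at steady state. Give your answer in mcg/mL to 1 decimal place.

The dosing interval is 2 half-lives, so f = 2^(−2) = 0.25.
Accumulation ratio R = 1/(1 − f) = 1/0.75 = 4/3.
Single-dose peak C₀ = D/Vd = 120/15 = 8 mcg/mL.
Steady-state peak Cmax,ss = C₀·R = 8 × 4/3 ≈ 10.667 mcg/mL.
Steady-state trough Cmin,ss = Cmax,ss·f ≈ 10.667 × 0.25 ≈ 2.667 mcg/mL.
Trough 2.7 mcg/mL vs MEC 5 mcg/mL: subtherapeutic.

2.7 mcg/mL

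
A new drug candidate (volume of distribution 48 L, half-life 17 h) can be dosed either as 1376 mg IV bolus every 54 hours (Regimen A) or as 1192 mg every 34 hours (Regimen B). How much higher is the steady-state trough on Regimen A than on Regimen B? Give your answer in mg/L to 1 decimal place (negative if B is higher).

Regimen A: f = (1/2)^(54/17) ≈ 0.1106; Cmin,ss = (1376/48)·f/(1−f) ≈ 3.565 mg/L.
Regimen B: f = (1/2)^(34/17) ≈ 0.2500; Cmin,ss = (1192/48)·f/(1−f) ≈ 8.278 mg/L.
Difference ≈ 3.565 − 8.278 ≈ -4.713 mg/L.

-4.7 mg/L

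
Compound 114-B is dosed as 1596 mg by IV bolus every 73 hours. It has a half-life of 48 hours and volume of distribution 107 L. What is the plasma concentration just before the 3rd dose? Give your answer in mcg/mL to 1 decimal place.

7.0 mcg/mL

f = (1/2)^(τ/t½) = (1/2)^(73/48) ≈ 0.3485.
C₀ = D/Vd = 1596/107 ≈ 14.916 mcg/mL.
Before the 3rd dose, 2 doses have been given. Superposition: Cmin = C₀·(f + f²).
≈ 14.916 × (0.3485 + 0.1215) ≈ 14.916 × 0.4700 ≈ 7.011 mcg/mL.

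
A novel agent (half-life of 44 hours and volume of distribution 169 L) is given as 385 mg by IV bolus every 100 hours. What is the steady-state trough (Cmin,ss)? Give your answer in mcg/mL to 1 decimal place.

τ/t½ = 100/44 ≈ 2.2727, so fraction remaining f = (1/2)^(100/44) ≈ 0.2069.
At steady state, accumulation factor R = 1/(1 − e^(−kτ)) ≈ 1.2609.
Single-dose peak C₀ = D/Vd = 385/169 ≈ 2.278 mcg/mL.
Steady-state peak Cmax,ss = C₀·R ≈ 2.278 × 1.2609 ≈ 2.872 mcg/mL.
Steady-state trough Cmin,ss = Cmax,ss·f ≈ 2.872 × 0.2069 ≈ 0.594 mcg/mL.

0.6 mcg/mL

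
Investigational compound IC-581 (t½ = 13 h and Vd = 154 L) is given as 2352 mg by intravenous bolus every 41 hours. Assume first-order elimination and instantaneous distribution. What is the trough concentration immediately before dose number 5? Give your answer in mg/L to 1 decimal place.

1.9 mg/L

f = (1/2)^(τ/t½) = (1/2)^(41/13) ≈ 0.1124.
C₀ = D/Vd = 2352/154 ≈ 15.273 mg/L.
Before the 5th dose, 4 doses have been given. Superposition: Cmin = C₀·(f + f² + … + f^4).
≈ 15.273 × (0.1124 + 0.0126 + 0.0014 + 0.0002) ≈ 15.273 × 0.1266 ≈ 1.934 mg/L.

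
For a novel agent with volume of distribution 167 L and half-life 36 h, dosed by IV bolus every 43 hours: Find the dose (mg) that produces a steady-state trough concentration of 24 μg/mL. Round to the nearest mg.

τ/t½ = 43/36 ≈ 1.1944, so f = (1/2)^(43/36) ≈ 0.436955.
Cmin,ss = (D/Vd)·f/(1−f), so D = Cmin,ss·Vd·(1−f)/f.
D = 24 × 167 × (1−f)/f ≈ 24 × 167 × 1.28857 ≈ 5164.59 mg.

5165 mg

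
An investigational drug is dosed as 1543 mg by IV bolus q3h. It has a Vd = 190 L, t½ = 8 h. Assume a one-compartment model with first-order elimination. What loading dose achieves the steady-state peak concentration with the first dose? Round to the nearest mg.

6741 mg

f = (1/2)^(3/8) ≈ 0.771105; accumulation ratio R = 1/(1−f) ≈ 4.36882.
Loading dose to hit Cmax,ss on first dose: D_load = D_maint·R ≈ 1543 × 4.36882 ≈ 6741.09 mg.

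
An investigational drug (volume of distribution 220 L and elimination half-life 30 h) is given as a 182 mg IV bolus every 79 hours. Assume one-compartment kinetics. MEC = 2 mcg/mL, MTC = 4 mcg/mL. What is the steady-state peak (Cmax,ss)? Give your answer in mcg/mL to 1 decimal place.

k = ln2/t½ = ln2/30 ≈ 0.023105 h⁻¹; fraction remaining f = e^(−kτ) = e^(−0.023105×79) ≈ 0.1612.
At steady state, accumulation factor R = 1/(1 − e^(−kτ)) ≈ 1.1922.
Single-dose peak C₀ = D/Vd = 182/220 ≈ 0.827 mcg/mL.
Steady-state peak Cmax,ss = C₀·R ≈ 0.827 × 1.1922 ≈ 0.986 mcg/mL.
Peak 1.0 mcg/mL vs MTC 4 mcg/mL: below toxic threshold.

1.0 mcg/mL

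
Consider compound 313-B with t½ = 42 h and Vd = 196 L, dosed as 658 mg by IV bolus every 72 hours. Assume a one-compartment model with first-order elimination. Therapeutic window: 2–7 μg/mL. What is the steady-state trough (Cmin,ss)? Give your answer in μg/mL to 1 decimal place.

τ/t½ = 72/42 ≈ 1.7143, so fraction remaining f = (1/2)^(72/42) ≈ 0.3048.
Accumulation ratio R = 1/(1 − f) ≈ 1/0.6952 ≈ 1.4384.
Single-dose peak C₀ = D/Vd = 658/196 ≈ 3.357 μg/mL.
Cmax,ss = C₀/(1 − f) ≈ 3.357/0.6952 ≈ 4.829 μg/mL.
One interval later, Cmin,ss = Cmax,ss·e^(−kτ) ≈ 4.829 × 0.3048 ≈ 1.472 μg/mL.
Trough 1.5 μg/mL vs MEC 2 μg/mL: subtherapeutic.

1.5 μg/mL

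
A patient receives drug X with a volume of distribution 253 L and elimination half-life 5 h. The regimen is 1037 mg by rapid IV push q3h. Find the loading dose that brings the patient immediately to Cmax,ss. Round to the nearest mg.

3048 mg

f = (1/2)^(3/5) ≈ 0.659754; accumulation ratio R = 1/(1−f) ≈ 2.93905.
Loading dose to hit Cmax,ss on first dose: D_load = D_maint·R ≈ 1037 × 2.93905 ≈ 3047.79 mg.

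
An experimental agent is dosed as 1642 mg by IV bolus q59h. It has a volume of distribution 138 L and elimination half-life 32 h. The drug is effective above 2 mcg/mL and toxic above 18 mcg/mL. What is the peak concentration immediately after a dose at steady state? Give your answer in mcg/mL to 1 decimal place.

Over one 59-h interval, 59/32 ≈ 1.8438 half-lives elapse, leaving f ≈ 0.2786 of each dose.
Accumulation ratio R = 1/(1 − f) ≈ 1/0.7214 ≈ 1.3862.
Single-dose peak C₀ = D/Vd = 1642/138 ≈ 11.899 mcg/mL.
Steady-state peak Cmax,ss = C₀·R ≈ 11.899 × 1.3862 ≈ 16.494 mcg/mL.
Peak 16.5 mcg/mL vs MTC 18 mcg/mL: below toxic threshold.

16.5 mcg/mL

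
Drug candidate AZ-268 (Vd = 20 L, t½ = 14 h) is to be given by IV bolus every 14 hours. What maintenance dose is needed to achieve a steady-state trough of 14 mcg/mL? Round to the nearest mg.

280 mg

τ/t½ = 14/14 ≈ 1, so f = (1/2)^(14/14) ≈ 0.500000.
Cmin,ss = (D/Vd)·f/(1−f), so D = Cmin,ss·Vd·(1−f)/f.
D = 14 × 20 × (1−f)/f ≈ 14 × 20 × 1.00000 ≈ 280.00 mg.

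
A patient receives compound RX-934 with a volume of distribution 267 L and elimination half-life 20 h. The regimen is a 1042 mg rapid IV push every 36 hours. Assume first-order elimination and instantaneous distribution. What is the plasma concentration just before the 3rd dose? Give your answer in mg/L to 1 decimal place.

f = (1/2)^(τ/t½) = (1/2)^(36/20) ≈ 0.2872.
C₀ = D/Vd = 1042/267 ≈ 3.903 mg/L.
Before the 3rd dose, 2 doses have been given. Superposition: Cmin = C₀·(f + f²).
≈ 3.903 × (0.2872 + 0.0825) ≈ 3.903 × 0.3697 ≈ 1.443 mg/L.

1.4 mg/L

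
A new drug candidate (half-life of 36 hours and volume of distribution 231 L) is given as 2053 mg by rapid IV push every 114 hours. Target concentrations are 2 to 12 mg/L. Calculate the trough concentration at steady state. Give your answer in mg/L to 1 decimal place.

τ/t½ = 114/36 ≈ 3.1667, so fraction remaining f = (1/2)^(114/36) ≈ 0.1114.
Each bolus raises the concentration by D/Vd = 2053/231 ≈ 8.887 mg/L.
Steady-state trough Cmin,ss = C₀·f/(1−f) ≈ 8.887 × 0.1114/0.8886 ≈ 1.114 mg/L.
Trough 1.1 mg/L vs MEC 2 mg/L: subtherapeutic.

1.1 mg/L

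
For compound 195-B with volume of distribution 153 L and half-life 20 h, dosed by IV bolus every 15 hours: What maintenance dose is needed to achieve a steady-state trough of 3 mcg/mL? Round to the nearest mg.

313 mg

τ/t½ = 15/20 ≈ 0.75, so f = (1/2)^(15/20) ≈ 0.594604.
Cmin,ss = (D/Vd)·f/(1−f), so D = Cmin,ss·Vd·(1−f)/f.
D = 3 × 153 × (1−f)/f ≈ 3 × 153 × 0.68179 ≈ 312.94 mg.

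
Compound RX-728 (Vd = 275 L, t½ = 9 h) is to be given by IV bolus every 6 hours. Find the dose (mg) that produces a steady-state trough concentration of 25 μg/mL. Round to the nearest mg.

4038 mg

τ/t½ = 6/9 ≈ 0.66667, so f = (1/2)^(6/9) ≈ 0.629961.
Cmin,ss = (D/Vd)·f/(1−f), so D = Cmin,ss·Vd·(1−f)/f.
D = 25 × 275 × (1−f)/f ≈ 25 × 275 × 0.58740 ≈ 4038.38 mg.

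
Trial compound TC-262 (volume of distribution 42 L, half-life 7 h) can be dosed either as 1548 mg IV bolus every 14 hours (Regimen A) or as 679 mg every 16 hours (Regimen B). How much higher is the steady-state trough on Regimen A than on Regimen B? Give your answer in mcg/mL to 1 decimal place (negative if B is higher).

8.1 mcg/mL

Regimen A: f = (1/2)^(14/7) ≈ 0.2500; Cmin,ss = (1548/42)·f/(1−f) ≈ 12.286 mcg/mL.
Regimen B: f = (1/2)^(16/7) ≈ 0.2051; Cmin,ss = (679/42)·f/(1−f) ≈ 4.171 mcg/mL.
Difference ≈ 12.286 − 4.171 ≈ 8.115 mcg/mL.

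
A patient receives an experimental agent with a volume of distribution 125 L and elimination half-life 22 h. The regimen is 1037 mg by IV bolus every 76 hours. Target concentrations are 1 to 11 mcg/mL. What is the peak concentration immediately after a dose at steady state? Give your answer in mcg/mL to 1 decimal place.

9.1 mcg/mL

k = ln2/t½ = ln2/22 ≈ 0.031507 h⁻¹; fraction remaining f = e^(−kτ) = e^(−0.031507×76) ≈ 0.0912.
At steady state, accumulation factor R = 1/(1 − e^(−kτ)) ≈ 1.1004.
Each bolus raises the concentration by D/Vd = 1037/125 ≈ 8.296 mcg/mL.
Steady-state peak Cmax,ss = C₀·R ≈ 8.296 × 1.1004 ≈ 9.129 mcg/mL.
Peak 9.1 mcg/mL vs MTC 11 mcg/mL: below toxic threshold.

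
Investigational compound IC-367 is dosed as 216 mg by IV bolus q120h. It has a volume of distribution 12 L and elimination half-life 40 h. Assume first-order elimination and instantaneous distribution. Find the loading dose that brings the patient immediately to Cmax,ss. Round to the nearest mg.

247 mg

f = (1/2)^(120/40) ≈ 0.125000; accumulation ratio R = 1/(1−f) ≈ 1.14286.
Loading dose to hit Cmax,ss on first dose: D_load = D_maint·R ≈ 216 × 1.14286 ≈ 246.86 mg.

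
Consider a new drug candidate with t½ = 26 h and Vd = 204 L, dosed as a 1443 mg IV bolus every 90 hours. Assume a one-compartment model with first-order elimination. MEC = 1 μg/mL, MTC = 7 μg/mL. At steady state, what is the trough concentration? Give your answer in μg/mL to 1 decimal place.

0.7 μg/mL

k = ln2/t½ = ln2/26 ≈ 0.026660 h⁻¹; fraction remaining f = e^(−kτ) = e^(−0.026660×90) ≈ 0.0908.
Accumulation ratio R = 1/(1 − f) ≈ 1/0.9092 ≈ 1.0999.
Each bolus raises the concentration by D/Vd = 1443/204 ≈ 7.074 μg/mL.
Cmax,ss = C₀/(1 − f) ≈ 7.074/0.9092 ≈ 7.780 μg/mL.
Steady-state trough Cmin,ss = Cmax,ss·f ≈ 7.780 × 0.0908 ≈ 0.706 μg/mL.
Trough 0.7 μg/mL vs MEC 1 μg/mL: subtherapeutic.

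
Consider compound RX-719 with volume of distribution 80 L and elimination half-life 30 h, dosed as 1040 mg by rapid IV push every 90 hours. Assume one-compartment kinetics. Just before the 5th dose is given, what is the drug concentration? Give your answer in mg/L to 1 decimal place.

1.9 mg/L

f = (1/2)^(τ/t½) = (1/2)^(90/30) ≈ 0.1250.
C₀ = D/Vd = 1040/80 ≈ 13.000 mg/L.
Before the 5th dose, 4 doses have been given. Superposition: Cmin = C₀·(f + f² + … + f^4).
≈ 13.000 × (0.1250 + 0.0156 + 0.0020 + 0.0002) ≈ 13.000 × 0.1428 ≈ 1.856 mg/L.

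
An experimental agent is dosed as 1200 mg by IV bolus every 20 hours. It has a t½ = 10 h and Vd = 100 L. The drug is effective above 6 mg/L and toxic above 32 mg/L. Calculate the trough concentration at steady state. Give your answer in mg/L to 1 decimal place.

τ = 20 h = 2 half-lives, so f = (1/2)^2 = 0.25.
Accumulation ratio R = 1/(1 − f) = 1/0.75 = 4/3.
Single-dose peak C₀ = D/Vd = 1200/100 = 12 mg/L.
Steady-state peak Cmax,ss = C₀·R = 12 × 4/3 ≈ 16.000 mg/L.
Steady-state trough Cmin,ss = Cmax,ss·f ≈ 16.000 × 0.25 ≈ 4.000 mg/L.
Trough 4.0 mg/L vs MEC 6 mg/L: subtherapeutic.

4.0 mg/L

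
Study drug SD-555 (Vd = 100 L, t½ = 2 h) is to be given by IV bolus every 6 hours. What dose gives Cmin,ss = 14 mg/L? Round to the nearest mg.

τ/t½ = 6/2 ≈ 3, so f = (1/2)^(6/2) ≈ 0.125000.
Cmin,ss = (D/Vd)·f/(1−f), so D = Cmin,ss·Vd·(1−f)/f.
D = 14 × 100 × (1−f)/f ≈ 14 × 100 × 7.00000 ≈ 9800.00 mg.

9800 mg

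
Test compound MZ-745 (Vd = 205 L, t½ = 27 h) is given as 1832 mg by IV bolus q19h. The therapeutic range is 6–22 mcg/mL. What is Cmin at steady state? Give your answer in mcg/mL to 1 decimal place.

τ/t½ = 19/27 ≈ 0.7037, so fraction remaining f = (1/2)^(19/27) ≈ 0.6140.
Single-dose peak C₀ = D/Vd = 1832/205 ≈ 8.937 mcg/mL.
Steady-state trough Cmin,ss = C₀·f/(1−f) ≈ 8.937 × 0.6140/0.3860 ≈ 14.216 mcg/mL.
Trough 14.2 mcg/mL vs MEC 6 mcg/mL: adequate.

14.2 mcg/mL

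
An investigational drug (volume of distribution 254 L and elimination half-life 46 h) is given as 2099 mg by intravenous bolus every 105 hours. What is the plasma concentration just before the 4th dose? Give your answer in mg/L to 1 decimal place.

f = (1/2)^(τ/t½) = (1/2)^(105/46) ≈ 0.2055.
C₀ = D/Vd = 2099/254 ≈ 8.264 mg/L.
Before the 4th dose, 3 doses have been given. Superposition: Cmin = C₀·(f + f² + … + f^3).
≈ 8.264 × (0.2055 + 0.0422 + 0.0087) ≈ 8.264 × 0.2564 ≈ 2.119 mg/L.

2.1 mg/L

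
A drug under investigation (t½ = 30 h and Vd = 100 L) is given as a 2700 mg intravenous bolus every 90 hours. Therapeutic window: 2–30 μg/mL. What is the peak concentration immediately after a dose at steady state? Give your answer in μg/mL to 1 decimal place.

30.9 μg/mL

τ = 90 h = 3 half-lives, so f = (1/2)^3 = 0.125.
Accumulation ratio R = 1/(1 − f) = 1/0.875 = 8/7.
Single-dose peak C₀ = D/Vd = 2700/100 = 27 μg/mL.
Steady-state peak Cmax,ss = C₀·R = 27 × 8/7 ≈ 30.857 μg/mL.
Peak 30.9 μg/mL vs MTC 30 μg/mL: exceeds toxic threshold.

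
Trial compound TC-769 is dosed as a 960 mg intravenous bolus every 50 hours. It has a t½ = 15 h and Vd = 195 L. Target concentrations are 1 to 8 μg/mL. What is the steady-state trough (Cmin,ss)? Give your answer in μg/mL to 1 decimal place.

τ/t½ = 50/15 ≈ 3.3333, so fraction remaining f = (1/2)^(50/15) ≈ 0.0992.
Single-dose peak C₀ = D/Vd = 960/195 ≈ 4.923 μg/mL.
Steady-state trough Cmin,ss = C₀·f/(1−f) ≈ 4.923 × 0.0992/0.9008 ≈ 0.542 μg/mL.
Trough 0.5 μg/mL vs MEC 1 μg/mL: subtherapeutic.

0.5 μg/mL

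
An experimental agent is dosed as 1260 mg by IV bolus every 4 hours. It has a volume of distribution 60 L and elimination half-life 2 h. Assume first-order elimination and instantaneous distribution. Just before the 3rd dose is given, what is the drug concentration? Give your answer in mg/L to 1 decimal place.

f = (1/2)^(τ/t½) = (1/2)^(4/2) ≈ 0.2500.
C₀ = D/Vd = 1260/60 ≈ 21.000 mg/L.
Before the 3rd dose, 2 doses have been given. Superposition: Cmin = C₀·(f + f²).
≈ 21.000 × (0.2500 + 0.0625) ≈ 21.000 × 0.3125 ≈ 6.562 mg/L.

6.6 mg/L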